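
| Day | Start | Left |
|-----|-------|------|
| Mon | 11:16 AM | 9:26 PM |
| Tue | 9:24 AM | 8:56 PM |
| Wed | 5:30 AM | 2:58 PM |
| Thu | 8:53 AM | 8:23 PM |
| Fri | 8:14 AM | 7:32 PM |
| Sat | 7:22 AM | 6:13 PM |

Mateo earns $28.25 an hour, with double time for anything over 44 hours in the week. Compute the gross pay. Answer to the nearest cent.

$2419.14

Mon: 11:16 AM–9:26 PM = 10 h 10 min
Tue: 9:24 AM–8:56 PM = 11 h 32 min
Wed: 5:30 AM–2:58 PM = 9 h 28 min
Thu: 8:53 AM–8:23 PM = 11 h 30 min
Fri: 8:14 AM–7:32 PM = 11 h 18 min
Sat: 7:22 AM–6:13 PM = 10 h 51 min
Total worked: 64 h 49 min = 3889 min.
Regular 44 h 0 min = 2640 min at $28.25/h; overtime 20 h 49 min = 1249 min at $56.50/h.
Pay = (2640 × $28.25 + 1249 × $56.50) ÷ 60 = $2419.14.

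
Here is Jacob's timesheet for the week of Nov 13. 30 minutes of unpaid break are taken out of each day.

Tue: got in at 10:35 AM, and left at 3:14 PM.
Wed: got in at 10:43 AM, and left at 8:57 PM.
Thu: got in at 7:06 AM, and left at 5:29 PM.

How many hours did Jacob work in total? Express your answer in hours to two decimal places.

Tue: 10:35 AM–3:14 PM = 4 h 39 min; less 30 min break → 4 h 9 min
Wed: 10:43 AM–8:57 PM = 10 h 14 min; less 30 min break → 9 h 44 min
Thu: 7:06 AM–5:29 PM = 10 h 23 min; less 30 min break → 9 h 53 min
Total: 4 h 9 min + 9 h 44 min + 9 h 53 min = 23 h 46 min.

23.77 hours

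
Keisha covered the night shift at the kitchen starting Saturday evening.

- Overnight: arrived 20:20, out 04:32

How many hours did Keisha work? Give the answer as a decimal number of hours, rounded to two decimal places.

8.20 hours

Overnight: 20:20 → midnight = 3 h 40 min; midnight → 04:32 = 4 h 32 min; span 8 h 12 min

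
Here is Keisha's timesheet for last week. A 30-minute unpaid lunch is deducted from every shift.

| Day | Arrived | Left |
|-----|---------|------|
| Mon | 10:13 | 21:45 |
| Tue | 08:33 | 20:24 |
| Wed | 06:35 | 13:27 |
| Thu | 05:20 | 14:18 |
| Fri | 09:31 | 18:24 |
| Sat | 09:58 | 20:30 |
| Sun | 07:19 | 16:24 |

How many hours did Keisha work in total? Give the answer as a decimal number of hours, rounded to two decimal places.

Mon: 10:13–21:45 = 11 h 32 min; less 30 min break → 11 h 2 min
Tue: 08:33–20:24 = 11 h 51 min; less 30 min break → 11 h 21 min
Wed: 06:35–13:27 = 6 h 52 min; less 30 min break → 6 h 22 min
Thu: 05:20–14:18 = 8 h 58 min; less 30 min break → 8 h 28 min
Fri: 09:31–18:24 = 8 h 53 min; less 30 min break → 8 h 23 min
Sat: 09:58–20:30 = 10 h 32 min; less 30 min break → 10 h 2 min
Sun: 07:19–16:24 = 9 h 5 min; less 30 min break → 8 h 35 min
Total: 11 h 2 min + 11 h 21 min + 6 h 22 min + 8 h 28 min + 8 h 23 min + 10 h 2 min + 8 h 35 min = 64 h 13 min.

64.22 hours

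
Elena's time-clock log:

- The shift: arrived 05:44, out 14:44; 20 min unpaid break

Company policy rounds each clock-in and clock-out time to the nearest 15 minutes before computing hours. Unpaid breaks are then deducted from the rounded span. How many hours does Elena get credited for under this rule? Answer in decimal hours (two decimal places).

The shift: in 05:44→05:45, out 14:44→14:45; 9 h 0 min − 20 min = 8 h 40 min

8.67 hours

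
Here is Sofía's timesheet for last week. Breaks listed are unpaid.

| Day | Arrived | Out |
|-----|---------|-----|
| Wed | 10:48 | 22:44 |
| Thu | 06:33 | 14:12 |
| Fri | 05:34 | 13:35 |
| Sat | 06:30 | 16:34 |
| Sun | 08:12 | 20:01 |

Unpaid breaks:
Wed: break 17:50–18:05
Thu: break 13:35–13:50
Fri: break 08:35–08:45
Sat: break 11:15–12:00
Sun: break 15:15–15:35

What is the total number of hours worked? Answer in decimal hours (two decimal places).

Wed: 10:48–22:44 = 11 h 56 min; less 15 min break → 11 h 41 min
Thu: 06:33–14:12 = 7 h 39 min; less 15 min break → 7 h 24 min
Fri: 05:34–13:35 = 8 h 1 min; less 10 min break → 7 h 51 min
Sat: 06:30–16:34 = 10 h 4 min; less 45 min break → 9 h 19 min
Sun: 08:12–20:01 = 11 h 49 min; less 20 min break → 11 h 29 min
Total: 11 h 41 min + 7 h 24 min + 7 h 51 min + 9 h 19 min + 11 h 29 min = 47 h 44 min.

47.73 hours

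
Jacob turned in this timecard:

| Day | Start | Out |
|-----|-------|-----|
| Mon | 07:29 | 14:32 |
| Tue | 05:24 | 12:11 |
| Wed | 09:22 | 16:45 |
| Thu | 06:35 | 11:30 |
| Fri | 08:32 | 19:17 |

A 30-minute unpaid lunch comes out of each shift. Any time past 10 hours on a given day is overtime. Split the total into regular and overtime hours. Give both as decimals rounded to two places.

Regular 34.13 hours, overtime 0.25 hours

Mon: 07:29–14:32 = 7 h 3 min; less 30 min break → 6 h 33 min
Tue: 05:24–12:11 = 6 h 47 min; less 30 min break → 6 h 17 min
Wed: 09:22–16:45 = 7 h 23 min; less 30 min break → 6 h 53 min
Thu: 06:35–11:30 = 4 h 55 min; less 30 min break → 4 h 25 min
Fri: 08:32–19:17 = 10 h 45 min; less 30 min break → 10 h 15 min
Mon reg 6 h 33 min / OT 0 h 0 min; Tue reg 6 h 17 min / OT 0 h 0 min; Wed reg 6 h 53 min / OT 0 h 0 min; Thu reg 4 h 25 min / OT 0 h 0 min; Fri reg 10 h 0 min / OT 0 h 15 min.
Totals: regular 34 h 8 min, overtime 0 h 15 min.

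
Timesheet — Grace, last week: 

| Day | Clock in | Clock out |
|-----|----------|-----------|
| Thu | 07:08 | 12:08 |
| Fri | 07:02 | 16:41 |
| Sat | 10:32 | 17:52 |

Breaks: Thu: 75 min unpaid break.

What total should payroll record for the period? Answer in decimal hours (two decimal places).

20.73 hours

Thu: 07:08–12:08 = 5 h 0 min; less 75 min break → 3 h 45 min
Fri: 07:02–16:41 = 9 h 39 min
Sat: 10:32–17:52 = 7 h 20 min
Total: 3 h 45 min + 9 h 39 min + 7 h 20 min = 20 h 44 min.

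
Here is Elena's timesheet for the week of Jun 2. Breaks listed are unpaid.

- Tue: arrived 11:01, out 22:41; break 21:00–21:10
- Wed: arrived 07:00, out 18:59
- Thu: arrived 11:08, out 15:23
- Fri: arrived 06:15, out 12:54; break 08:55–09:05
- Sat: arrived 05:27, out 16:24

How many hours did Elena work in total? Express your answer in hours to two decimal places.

Tue: 11:01–22:41 = 11 h 40 min; less 10 min break → 11 h 30 min
Wed: 07:00–18:59 = 11 h 59 min
Thu: 11:08–15:23 = 4 h 15 min
Fri: 06:15–12:54 = 6 h 39 min; less 10 min break → 6 h 29 min
Sat: 05:27–16:24 = 10 h 57 min
Total: 11 h 30 min + 11 h 59 min + 4 h 15 min + 6 h 29 min + 10 h 57 min = 45 h 10 min.

45.17 hours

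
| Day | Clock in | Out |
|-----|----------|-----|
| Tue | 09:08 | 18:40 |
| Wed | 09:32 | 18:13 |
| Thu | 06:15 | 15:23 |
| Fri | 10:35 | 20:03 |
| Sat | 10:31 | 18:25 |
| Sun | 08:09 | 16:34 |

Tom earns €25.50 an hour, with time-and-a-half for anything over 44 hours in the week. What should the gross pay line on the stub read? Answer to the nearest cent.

€1471.35

Tue: 09:08–18:40 = 9 h 32 min
Wed: 09:32–18:13 = 8 h 41 min
Thu: 06:15–15:23 = 9 h 8 min
Fri: 10:35–20:03 = 9 h 28 min
Sat: 10:31–18:25 = 7 h 54 min
Sun: 08:09–16:34 = 8 h 25 min
Total worked: 53 h 8 min = 3188 min.
Regular 44 h 0 min = 2640 min at €25.50/h; overtime 9 h 8 min = 548 min at €38.25/h.
Pay = (2640 × €25.50 + 548 × €38.25) ÷ 60 = €1471.35.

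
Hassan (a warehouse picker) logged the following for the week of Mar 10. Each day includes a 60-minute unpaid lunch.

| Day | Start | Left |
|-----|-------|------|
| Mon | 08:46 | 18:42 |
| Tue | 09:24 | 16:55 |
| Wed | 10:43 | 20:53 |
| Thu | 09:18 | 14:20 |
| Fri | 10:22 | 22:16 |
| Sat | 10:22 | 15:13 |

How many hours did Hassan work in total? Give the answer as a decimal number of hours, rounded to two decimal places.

Mon: 08:46–18:42 = 9 h 56 min; less 60 min break → 8 h 56 min
Tue: 09:24–16:55 = 7 h 31 min; less 60 min break → 6 h 31 min
Wed: 10:43–20:53 = 10 h 10 min; less 60 min break → 9 h 10 min
Thu: 09:18–14:20 = 5 h 2 min; less 60 min break → 4 h 2 min
Fri: 10:22–22:16 = 11 h 54 min; less 60 min break → 10 h 54 min
Sat: 10:22–15:13 = 4 h 51 min; less 60 min break → 3 h 51 min
Total: 8 h 56 min + 6 h 31 min + 9 h 10 min + 4 h 2 min + 10 h 54 min + 3 h 51 min = 43 h 24 min.

43.40 hours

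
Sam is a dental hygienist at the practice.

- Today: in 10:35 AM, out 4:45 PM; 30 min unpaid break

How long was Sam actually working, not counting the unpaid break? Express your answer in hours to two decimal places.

Today: 10:35 AM–4:45 PM = 6 h 10 min; less 30 min break → 5 h 40 min

5.67 hours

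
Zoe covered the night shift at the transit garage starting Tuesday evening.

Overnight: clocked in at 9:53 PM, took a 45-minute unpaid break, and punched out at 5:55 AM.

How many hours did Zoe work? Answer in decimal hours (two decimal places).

7.28 hours

Overnight: 9:53 PM → midnight = 2 h 7 min; midnight → 5:55 AM = 5 h 55 min; span 8 h 2 min; less 45 min break → 7 h 17 min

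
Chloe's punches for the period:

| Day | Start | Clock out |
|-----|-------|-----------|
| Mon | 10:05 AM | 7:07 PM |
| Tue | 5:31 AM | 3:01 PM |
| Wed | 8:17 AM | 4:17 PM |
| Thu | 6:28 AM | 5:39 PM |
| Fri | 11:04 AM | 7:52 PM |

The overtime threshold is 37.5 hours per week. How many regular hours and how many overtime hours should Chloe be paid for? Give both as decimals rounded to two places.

Mon: 10:05 AM–7:07 PM = 9 h 2 min
Tue: 5:31 AM–3:01 PM = 9 h 30 min
Wed: 8:17 AM–4:17 PM = 8 h 0 min
Thu: 6:28 AM–5:39 PM = 11 h 11 min
Fri: 11:04 AM–7:52 PM = 8 h 48 min
Total worked: 46 h 31 min = 46.52 h.
Threshold 37.5 h → overtime 9 h 1 min, regular 37 h 30 min.

Regular 37.50 hours, overtime 9.02 hours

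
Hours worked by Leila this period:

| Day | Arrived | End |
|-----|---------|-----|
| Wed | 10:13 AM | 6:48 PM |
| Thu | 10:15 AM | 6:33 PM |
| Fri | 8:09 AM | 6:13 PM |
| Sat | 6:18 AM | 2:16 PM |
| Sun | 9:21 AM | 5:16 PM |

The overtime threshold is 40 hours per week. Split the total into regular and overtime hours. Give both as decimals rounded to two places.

Wed: 10:13 AM–6:48 PM = 8 h 35 min
Thu: 10:15 AM–6:33 PM = 8 h 18 min
Fri: 8:09 AM–6:13 PM = 10 h 4 min
Sat: 6:18 AM–2:16 PM = 7 h 58 min
Sun: 9:21 AM–5:16 PM = 7 h 55 min
Total worked: 42 h 50 min = 42.83 h.
Threshold 40 h → overtime 2 h 50 min, regular 40 h 0 min.

Regular 40.00 hours, overtime 2.83 hours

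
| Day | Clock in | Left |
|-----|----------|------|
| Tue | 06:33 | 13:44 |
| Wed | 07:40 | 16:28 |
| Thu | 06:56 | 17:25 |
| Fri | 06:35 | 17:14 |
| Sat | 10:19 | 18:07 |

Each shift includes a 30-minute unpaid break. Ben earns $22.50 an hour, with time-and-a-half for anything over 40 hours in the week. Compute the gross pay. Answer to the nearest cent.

$981.56

Tue: 06:33–13:44 = 7 h 11 min; less 30 min break → 6 h 41 min
Wed: 07:40–16:28 = 8 h 48 min; less 30 min break → 8 h 18 min
Thu: 06:56–17:25 = 10 h 29 min; less 30 min break → 9 h 59 min
Fri: 06:35–17:14 = 10 h 39 min; less 30 min break → 10 h 9 min
Sat: 10:19–18:07 = 7 h 48 min; less 30 min break → 7 h 18 min
Total worked: 42 h 25 min = 2545 min.
Regular 40 h 0 min = 2400 min at $22.50/h; overtime 2 h 25 min = 145 min at $33.75/h.
Pay = (2400 × $22.50 + 145 × $33.75) ÷ 60 = $981.56.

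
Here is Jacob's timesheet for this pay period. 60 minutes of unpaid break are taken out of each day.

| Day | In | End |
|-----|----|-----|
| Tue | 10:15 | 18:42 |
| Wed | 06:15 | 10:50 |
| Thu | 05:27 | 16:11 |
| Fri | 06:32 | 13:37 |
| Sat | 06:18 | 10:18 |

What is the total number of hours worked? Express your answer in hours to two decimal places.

29.85 hours

Tue: 10:15–18:42 = 8 h 27 min; less 60 min break → 7 h 27 min
Wed: 06:15–10:50 = 4 h 35 min; less 60 min break → 3 h 35 min
Thu: 05:27–16:11 = 10 h 44 min; less 60 min break → 9 h 44 min
Fri: 06:32–13:37 = 7 h 5 min; less 60 min break → 6 h 5 min
Sat: 06:18–10:18 = 4 h 0 min; less 60 min break → 3 h 0 min
Total: 7 h 27 min + 3 h 35 min + 9 h 44 min + 6 h 5 min + 3 h 0 min = 29 h 51 min.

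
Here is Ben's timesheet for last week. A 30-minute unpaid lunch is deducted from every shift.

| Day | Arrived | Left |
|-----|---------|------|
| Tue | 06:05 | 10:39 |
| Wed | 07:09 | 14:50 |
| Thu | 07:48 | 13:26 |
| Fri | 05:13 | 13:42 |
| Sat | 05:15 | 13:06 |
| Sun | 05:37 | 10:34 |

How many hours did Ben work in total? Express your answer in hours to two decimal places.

36.17 hours

Tue: 06:05–10:39 = 4 h 34 min; less 30 min break → 4 h 4 min
Wed: 07:09–14:50 = 7 h 41 min; less 30 min break → 7 h 11 min
Thu: 07:48–13:26 = 5 h 38 min; less 30 min break → 5 h 8 min
Fri: 05:13–13:42 = 8 h 29 min; less 30 min break → 7 h 59 min
Sat: 05:15–13:06 = 7 h 51 min; less 30 min break → 7 h 21 min
Sun: 05:37–10:34 = 4 h 57 min; less 30 min break → 4 h 27 min
Total: 4 h 4 min + 7 h 11 min + 5 h 8 min + 7 h 59 min + 7 h 21 min + 4 h 27 min = 36 h 10 min.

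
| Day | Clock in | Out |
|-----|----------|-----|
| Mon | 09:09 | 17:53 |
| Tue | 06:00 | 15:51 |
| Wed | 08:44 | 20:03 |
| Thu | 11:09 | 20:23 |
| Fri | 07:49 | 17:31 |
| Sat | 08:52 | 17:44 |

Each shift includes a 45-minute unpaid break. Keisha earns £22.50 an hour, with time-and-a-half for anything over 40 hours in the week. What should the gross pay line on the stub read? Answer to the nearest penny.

£1345.50

Mon: 09:09–17:53 = 8 h 44 min; less 45 min break → 7 h 59 min
Tue: 06:00–15:51 = 9 h 51 min; less 45 min break → 9 h 6 min
Wed: 08:44–20:03 = 11 h 19 min; less 45 min break → 10 h 34 min
Thu: 11:09–20:23 = 9 h 14 min; less 45 min break → 8 h 29 min
Fri: 07:49–17:31 = 9 h 42 min; less 45 min break → 8 h 57 min
Sat: 08:52–17:44 = 8 h 52 min; less 45 min break → 8 h 7 min
Total worked: 53 h 12 min = 3192 min.
Regular 40 h 0 min = 2400 min at £22.50/h; overtime 13 h 12 min = 792 min at £33.75/h.
Pay = (2400 × £22.50 + 792 × £33.75) ÷ 60 = £1345.50.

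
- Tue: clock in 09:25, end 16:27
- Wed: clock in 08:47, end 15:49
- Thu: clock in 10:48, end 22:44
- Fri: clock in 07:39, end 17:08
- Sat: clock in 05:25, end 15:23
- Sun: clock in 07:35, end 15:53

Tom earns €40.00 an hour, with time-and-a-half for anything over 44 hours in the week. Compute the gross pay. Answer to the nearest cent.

Tue: 09:25–16:27 = 7 h 2 min
Wed: 08:47–15:49 = 7 h 2 min
Thu: 10:48–22:44 = 11 h 56 min
Fri: 07:39–17:08 = 9 h 29 min
Sat: 05:25–15:23 = 9 h 58 min
Sun: 07:35–15:53 = 8 h 18 min
Total worked: 53 h 45 min = 3225 min.
Regular 44 h 0 min = 2640 min at €40.00/h; overtime 9 h 45 min = 585 min at €60.00/h.
Pay = (2640 × €40.00 + 585 × €60.00) ÷ 60 = €2345.00.

€2345.00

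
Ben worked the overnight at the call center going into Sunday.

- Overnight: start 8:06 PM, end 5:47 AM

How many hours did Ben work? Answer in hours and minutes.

Overnight: 8:06 PM → midnight = 3 h 54 min; midnight → 5:47 AM = 5 h 47 min; span 9 h 41 min

9 h 41 min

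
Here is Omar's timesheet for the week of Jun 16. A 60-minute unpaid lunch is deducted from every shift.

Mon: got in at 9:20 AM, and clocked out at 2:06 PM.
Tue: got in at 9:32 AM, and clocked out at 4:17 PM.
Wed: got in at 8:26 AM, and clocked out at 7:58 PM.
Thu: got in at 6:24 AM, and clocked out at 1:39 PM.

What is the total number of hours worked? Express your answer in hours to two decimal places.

26.30 hours

Mon: 9:20 AM–2:06 PM = 4 h 46 min; less 60 min break → 3 h 46 min
Tue: 9:32 AM–4:17 PM = 6 h 45 min; less 60 min break → 5 h 45 min
Wed: 8:26 AM–7:58 PM = 11 h 32 min; less 60 min break → 10 h 32 min
Thu: 6:24 AM–1:39 PM = 7 h 15 min; less 60 min break → 6 h 15 min
Total: 3 h 46 min + 5 h 45 min + 10 h 32 min + 6 h 15 min = 26 h 18 min.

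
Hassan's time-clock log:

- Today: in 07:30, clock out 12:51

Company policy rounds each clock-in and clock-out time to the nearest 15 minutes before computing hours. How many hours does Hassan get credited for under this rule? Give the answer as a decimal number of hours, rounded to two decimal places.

Today: in 07:30→07:30, out 12:51→12:45; 5 h 15 min

5.25 hours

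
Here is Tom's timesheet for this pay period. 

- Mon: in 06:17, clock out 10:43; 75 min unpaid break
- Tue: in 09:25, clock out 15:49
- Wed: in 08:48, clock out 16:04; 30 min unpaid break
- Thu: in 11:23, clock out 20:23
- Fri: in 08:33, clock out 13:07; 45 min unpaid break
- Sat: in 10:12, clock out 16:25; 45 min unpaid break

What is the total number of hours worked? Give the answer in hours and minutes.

34 h 38 min

Mon: 06:17–10:43 = 4 h 26 min; less 75 min break → 3 h 11 min
Tue: 09:25–15:49 = 6 h 24 min
Wed: 08:48–16:04 = 7 h 16 min; less 30 min break → 6 h 46 min
Thu: 11:23–20:23 = 9 h 0 min
Fri: 08:33–13:07 = 4 h 34 min; less 45 min break → 3 h 49 min
Sat: 10:12–16:25 = 6 h 13 min; less 45 min break → 5 h 28 min
Total: 3 h 11 min + 6 h 24 min + 6 h 46 min + 9 h 0 min + 3 h 49 min + 5 h 28 min = 34 h 38 min.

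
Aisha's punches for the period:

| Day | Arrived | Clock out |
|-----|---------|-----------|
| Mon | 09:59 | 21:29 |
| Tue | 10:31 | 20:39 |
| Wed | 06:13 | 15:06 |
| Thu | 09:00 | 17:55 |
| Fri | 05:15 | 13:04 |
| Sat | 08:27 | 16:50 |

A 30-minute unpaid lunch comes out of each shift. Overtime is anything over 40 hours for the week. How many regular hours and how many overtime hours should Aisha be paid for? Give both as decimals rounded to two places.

Regular 40.00 hours, overtime 12.63 hours

Mon: 09:59–21:29 = 11 h 30 min; less 30 min break → 11 h 0 min
Tue: 10:31–20:39 = 10 h 8 min; less 30 min break → 9 h 38 min
Wed: 06:13–15:06 = 8 h 53 min; less 30 min break → 8 h 23 min
Thu: 09:00–17:55 = 8 h 55 min; less 30 min break → 8 h 25 min
Fri: 05:15–13:04 = 7 h 49 min; less 30 min break → 7 h 19 min
Sat: 08:27–16:50 = 8 h 23 min; less 30 min break → 7 h 53 min
Total worked: 52 h 38 min = 52.63 h.
Threshold 40 h → overtime 12 h 38 min, regular 40 h 0 min.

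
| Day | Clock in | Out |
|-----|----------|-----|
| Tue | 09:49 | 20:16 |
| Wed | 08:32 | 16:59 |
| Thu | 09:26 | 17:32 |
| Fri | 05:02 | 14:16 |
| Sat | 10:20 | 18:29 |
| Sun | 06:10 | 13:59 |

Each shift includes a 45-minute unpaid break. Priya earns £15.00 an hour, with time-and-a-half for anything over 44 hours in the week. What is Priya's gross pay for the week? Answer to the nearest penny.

£743.25

Tue: 09:49–20:16 = 10 h 27 min; less 45 min break → 9 h 42 min
Wed: 08:32–16:59 = 8 h 27 min; less 45 min break → 7 h 42 min
Thu: 09:26–17:32 = 8 h 6 min; less 45 min break → 7 h 21 min
Fri: 05:02–14:16 = 9 h 14 min; less 45 min break → 8 h 29 min
Sat: 10:20–18:29 = 8 h 9 min; less 45 min break → 7 h 24 min
Sun: 06:10–13:59 = 7 h 49 min; less 45 min break → 7 h 4 min
Total worked: 47 h 42 min = 2862 min.
Regular 44 h 0 min = 2640 min at £15.00/h; overtime 3 h 42 min = 222 min at £22.50/h.
Pay = (2640 × £15.00 + 222 × £22.50) ÷ 60 = £743.25.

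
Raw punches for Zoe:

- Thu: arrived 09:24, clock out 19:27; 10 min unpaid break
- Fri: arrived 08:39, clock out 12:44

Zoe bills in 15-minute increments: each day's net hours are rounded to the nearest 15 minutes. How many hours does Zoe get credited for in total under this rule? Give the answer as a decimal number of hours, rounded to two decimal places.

Thu: 09:24–19:27 = 10 h 3 min − 10 min = 9 h 53 min → rounds to 10 h 0 min
Fri: 08:39–12:44 = 4 h 5 min → rounds to 4 h 0 min
Total credited: 14 h 0 min.

14.00 hours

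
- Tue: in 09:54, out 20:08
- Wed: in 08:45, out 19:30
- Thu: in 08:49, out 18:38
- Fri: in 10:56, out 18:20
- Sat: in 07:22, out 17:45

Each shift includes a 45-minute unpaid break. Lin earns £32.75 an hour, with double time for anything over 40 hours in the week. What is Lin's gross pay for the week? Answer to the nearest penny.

£1626.58

Tue: 09:54–20:08 = 10 h 14 min; less 45 min break → 9 h 29 min
Wed: 08:45–19:30 = 10 h 45 min; less 45 min break → 10 h 0 min
Thu: 08:49–18:38 = 9 h 49 min; less 45 min break → 9 h 4 min
Fri: 10:56–18:20 = 7 h 24 min; less 45 min break → 6 h 39 min
Sat: 07:22–17:45 = 10 h 23 min; less 45 min break → 9 h 38 min
Total worked: 44 h 50 min = 2690 min.
Regular 40 h 0 min = 2400 min at £32.75/h; overtime 4 h 50 min = 290 min at £65.50/h.
Pay = (2400 × £32.75 + 290 × £65.50) ÷ 60 = £1626.58.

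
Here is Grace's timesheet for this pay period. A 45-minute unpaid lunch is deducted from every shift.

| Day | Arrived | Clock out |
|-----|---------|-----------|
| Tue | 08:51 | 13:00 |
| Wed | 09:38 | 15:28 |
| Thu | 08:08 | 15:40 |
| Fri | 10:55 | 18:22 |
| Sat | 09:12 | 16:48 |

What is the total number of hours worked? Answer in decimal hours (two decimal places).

28.82 hours

Tue: 08:51–13:00 = 4 h 9 min; less 45 min break → 3 h 24 min
Wed: 09:38–15:28 = 5 h 50 min; less 45 min break → 5 h 5 min
Thu: 08:08–15:40 = 7 h 32 min; less 45 min break → 6 h 47 min
Fri: 10:55–18:22 = 7 h 27 min; less 45 min break → 6 h 42 min
Sat: 09:12–16:48 = 7 h 36 min; less 45 min break → 6 h 51 min
Total: 3 h 24 min + 5 h 5 min + 6 h 47 min + 6 h 42 min + 6 h 51 min = 28 h 49 min.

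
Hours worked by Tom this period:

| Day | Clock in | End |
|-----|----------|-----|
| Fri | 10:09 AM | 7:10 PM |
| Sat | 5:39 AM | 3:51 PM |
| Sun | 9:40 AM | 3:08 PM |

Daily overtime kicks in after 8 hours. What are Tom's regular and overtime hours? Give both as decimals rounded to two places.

Regular 21.47 hours, overtime 3.22 hours

Fri: 10:09 AM–7:10 PM = 9 h 1 min
Sat: 5:39 AM–3:51 PM = 10 h 12 min
Sun: 9:40 AM–3:08 PM = 5 h 28 min
Fri reg 8 h 0 min / OT 1 h 1 min; Sat reg 8 h 0 min / OT 2 h 12 min; Sun reg 5 h 28 min / OT 0 h 0 min.
Totals: regular 21 h 28 min, overtime 3 h 13 min.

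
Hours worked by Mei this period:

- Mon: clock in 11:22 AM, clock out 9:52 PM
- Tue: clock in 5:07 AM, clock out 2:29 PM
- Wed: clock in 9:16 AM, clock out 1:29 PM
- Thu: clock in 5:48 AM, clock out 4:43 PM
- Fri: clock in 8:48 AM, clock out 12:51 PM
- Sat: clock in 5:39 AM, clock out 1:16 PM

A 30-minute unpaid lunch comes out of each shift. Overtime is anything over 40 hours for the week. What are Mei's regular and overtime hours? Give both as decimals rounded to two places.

Regular 40.00 hours, overtime 3.67 hours

Mon: 11:22 AM–9:52 PM = 10 h 30 min; less 30 min break → 10 h 0 min
Tue: 5:07 AM–2:29 PM = 9 h 22 min; less 30 min break → 8 h 52 min
Wed: 9:16 AM–1:29 PM = 4 h 13 min; less 30 min break → 3 h 43 min
Thu: 5:48 AM–4:43 PM = 10 h 55 min; less 30 min break → 10 h 25 min
Fri: 8:48 AM–12:51 PM = 4 h 3 min; less 30 min break → 3 h 33 min
Sat: 5:39 AM–1:16 PM = 7 h 37 min; less 30 min break → 7 h 7 min
Total worked: 43 h 40 min = 43.67 h.
Threshold 40 h → overtime 3 h 40 min, regular 40 h 0 min.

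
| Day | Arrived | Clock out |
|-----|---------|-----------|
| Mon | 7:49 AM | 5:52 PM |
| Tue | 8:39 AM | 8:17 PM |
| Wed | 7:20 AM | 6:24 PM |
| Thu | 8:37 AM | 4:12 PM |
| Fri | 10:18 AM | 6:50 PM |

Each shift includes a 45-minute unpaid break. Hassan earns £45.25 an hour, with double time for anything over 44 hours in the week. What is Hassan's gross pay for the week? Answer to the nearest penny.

£2092.06

Mon: 7:49 AM–5:52 PM = 10 h 3 min; less 45 min break → 9 h 18 min
Tue: 8:39 AM–8:17 PM = 11 h 38 min; less 45 min break → 10 h 53 min
Wed: 7:20 AM–6:24 PM = 11 h 4 min; less 45 min break → 10 h 19 min
Thu: 8:37 AM–4:12 PM = 7 h 35 min; less 45 min break → 6 h 50 min
Fri: 10:18 AM–6:50 PM = 8 h 32 min; less 45 min break → 7 h 47 min
Total worked: 45 h 7 min = 2707 min.
Regular 44 h 0 min = 2640 min at £45.25/h; overtime 1 h 7 min = 67 min at £90.50/h.
Pay = (2640 × £45.25 + 67 × £90.50) ÷ 60 = £2092.06.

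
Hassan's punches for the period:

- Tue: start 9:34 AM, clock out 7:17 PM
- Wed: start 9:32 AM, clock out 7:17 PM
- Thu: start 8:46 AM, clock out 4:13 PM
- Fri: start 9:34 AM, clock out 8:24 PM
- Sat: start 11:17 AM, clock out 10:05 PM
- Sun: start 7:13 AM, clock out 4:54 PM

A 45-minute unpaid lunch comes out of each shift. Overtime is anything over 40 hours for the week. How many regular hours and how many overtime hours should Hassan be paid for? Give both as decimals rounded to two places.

Tue: 9:34 AM–7:17 PM = 9 h 43 min; less 45 min break → 8 h 58 min
Wed: 9:32 AM–7:17 PM = 9 h 45 min; less 45 min break → 9 h 0 min
Thu: 8:46 AM–4:13 PM = 7 h 27 min; less 45 min break → 6 h 42 min
Fri: 9:34 AM–8:24 PM = 10 h 50 min; less 45 min break → 10 h 5 min
Sat: 11:17 AM–10:05 PM = 10 h 48 min; less 45 min break → 10 h 3 min
Sun: 7:13 AM–4:54 PM = 9 h 41 min; less 45 min break → 8 h 56 min
Total worked: 53 h 44 min = 53.73 h.
Threshold 40 h → overtime 13 h 44 min, regular 40 h 0 min.

Regular 40.00 hours, overtime 13.73 hours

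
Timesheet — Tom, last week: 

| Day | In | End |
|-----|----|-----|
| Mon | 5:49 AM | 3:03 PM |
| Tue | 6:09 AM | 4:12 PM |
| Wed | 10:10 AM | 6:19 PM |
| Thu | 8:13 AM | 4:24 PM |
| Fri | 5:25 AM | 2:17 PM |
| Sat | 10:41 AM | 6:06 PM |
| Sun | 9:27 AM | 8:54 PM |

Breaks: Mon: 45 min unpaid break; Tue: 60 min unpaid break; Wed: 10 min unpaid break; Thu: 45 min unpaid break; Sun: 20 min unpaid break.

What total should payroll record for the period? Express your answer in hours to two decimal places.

Mon: 5:49 AM–3:03 PM = 9 h 14 min; less 45 min break → 8 h 29 min
Tue: 6:09 AM–4:12 PM = 10 h 3 min; less 60 min break → 9 h 3 min
Wed: 10:10 AM–6:19 PM = 8 h 9 min; less 10 min break → 7 h 59 min
Thu: 8:13 AM–4:24 PM = 8 h 11 min; less 45 min break → 7 h 26 min
Fri: 5:25 AM–2:17 PM = 8 h 52 min
Sat: 10:41 AM–6:06 PM = 7 h 25 min
Sun: 9:27 AM–8:54 PM = 11 h 27 min; less 20 min break → 11 h 7 min
Total: 8 h 29 min + 9 h 3 min + 7 h 59 min + 7 h 26 min + 8 h 52 min + 7 h 25 min + 11 h 7 min = 60 h 21 min.

60.35 hours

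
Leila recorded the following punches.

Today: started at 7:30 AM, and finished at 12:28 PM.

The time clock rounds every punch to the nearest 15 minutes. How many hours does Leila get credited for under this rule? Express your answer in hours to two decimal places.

Today: in 7:30 AM→7:30 AM, out 12:28 PM→12:30 PM; 5 h 0 min

5.00 hours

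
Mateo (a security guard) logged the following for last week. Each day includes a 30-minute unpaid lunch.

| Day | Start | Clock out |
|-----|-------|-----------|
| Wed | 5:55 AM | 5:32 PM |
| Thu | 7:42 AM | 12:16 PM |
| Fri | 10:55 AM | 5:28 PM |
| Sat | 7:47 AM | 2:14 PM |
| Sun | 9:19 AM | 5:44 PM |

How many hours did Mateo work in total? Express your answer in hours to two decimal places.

35.10 hours

Wed: 5:55 AM–5:32 PM = 11 h 37 min; less 30 min break → 11 h 7 min
Thu: 7:42 AM–12:16 PM = 4 h 34 min; less 30 min break → 4 h 4 min
Fri: 10:55 AM–5:28 PM = 6 h 33 min; less 30 min break → 6 h 3 min
Sat: 7:47 AM–2:14 PM = 6 h 27 min; less 30 min break → 5 h 57 min
Sun: 9:19 AM–5:44 PM = 8 h 25 min; less 30 min break → 7 h 55 min
Total: 11 h 7 min + 4 h 4 min + 6 h 3 min + 5 h 57 min + 7 h 55 min = 35 h 6 min.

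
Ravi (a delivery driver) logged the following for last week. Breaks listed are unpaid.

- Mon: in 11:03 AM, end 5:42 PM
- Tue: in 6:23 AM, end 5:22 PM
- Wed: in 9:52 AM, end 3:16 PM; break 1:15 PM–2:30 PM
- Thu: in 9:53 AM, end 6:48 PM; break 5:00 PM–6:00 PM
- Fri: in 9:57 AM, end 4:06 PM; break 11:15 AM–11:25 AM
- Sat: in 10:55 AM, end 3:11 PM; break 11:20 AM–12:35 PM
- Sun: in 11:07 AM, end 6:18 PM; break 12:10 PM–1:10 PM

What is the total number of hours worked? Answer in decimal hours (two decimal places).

Mon: 11:03 AM–5:42 PM = 6 h 39 min
Tue: 6:23 AM–5:22 PM = 10 h 59 min
Wed: 9:52 AM–3:16 PM = 5 h 24 min; less 75 min break → 4 h 9 min
Thu: 9:53 AM–6:48 PM = 8 h 55 min; less 60 min break → 7 h 55 min
Fri: 9:57 AM–4:06 PM = 6 h 9 min; less 10 min break → 5 h 59 min
Sat: 10:55 AM–3:11 PM = 4 h 16 min; less 75 min break → 3 h 1 min
Sun: 11:07 AM–6:18 PM = 7 h 11 min; less 60 min break → 6 h 11 min
Total: 6 h 39 min + 10 h 59 min + 4 h 9 min + 7 h 55 min + 5 h 59 min + 3 h 1 min + 6 h 11 min = 44 h 53 min.

44.88 hours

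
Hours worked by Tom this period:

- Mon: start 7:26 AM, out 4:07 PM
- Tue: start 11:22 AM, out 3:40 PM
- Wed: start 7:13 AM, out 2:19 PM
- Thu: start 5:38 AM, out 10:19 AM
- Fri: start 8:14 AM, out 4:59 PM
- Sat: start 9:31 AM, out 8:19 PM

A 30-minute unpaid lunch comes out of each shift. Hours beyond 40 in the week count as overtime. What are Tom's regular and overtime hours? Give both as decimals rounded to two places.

Mon: 7:26 AM–4:07 PM = 8 h 41 min; less 30 min break → 8 h 11 min
Tue: 11:22 AM–3:40 PM = 4 h 18 min; less 30 min break → 3 h 48 min
Wed: 7:13 AM–2:19 PM = 7 h 6 min; less 30 min break → 6 h 36 min
Thu: 5:38 AM–10:19 AM = 4 h 41 min; less 30 min break → 4 h 11 min
Fri: 8:14 AM–4:59 PM = 8 h 45 min; less 30 min break → 8 h 15 min
Sat: 9:31 AM–8:19 PM = 10 h 48 min; less 30 min break → 10 h 18 min
Total worked: 41 h 19 min = 41.32 h.
Threshold 40 h → overtime 1 h 19 min, regular 40 h 0 min.

Regular 40.00 hours, overtime 1.32 hours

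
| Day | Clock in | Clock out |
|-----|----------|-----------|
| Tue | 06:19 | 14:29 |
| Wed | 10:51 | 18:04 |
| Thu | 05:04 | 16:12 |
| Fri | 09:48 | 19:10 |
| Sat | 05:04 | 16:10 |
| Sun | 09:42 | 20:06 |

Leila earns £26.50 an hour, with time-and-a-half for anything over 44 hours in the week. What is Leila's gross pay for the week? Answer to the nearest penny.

Tue: 06:19–14:29 = 8 h 10 min
Wed: 10:51–18:04 = 7 h 13 min
Thu: 05:04–16:12 = 11 h 8 min
Fri: 09:48–19:10 = 9 h 22 min
Sat: 05:04–16:10 = 11 h 6 min
Sun: 09:42–20:06 = 10 h 24 min
Total worked: 57 h 23 min = 3443 min.
Regular 44 h 0 min = 2640 min at £26.50/h; overtime 13 h 23 min = 803 min at £39.75/h.
Pay = (2640 × £26.50 + 803 × £39.75) ÷ 60 = £1697.99.

£1697.99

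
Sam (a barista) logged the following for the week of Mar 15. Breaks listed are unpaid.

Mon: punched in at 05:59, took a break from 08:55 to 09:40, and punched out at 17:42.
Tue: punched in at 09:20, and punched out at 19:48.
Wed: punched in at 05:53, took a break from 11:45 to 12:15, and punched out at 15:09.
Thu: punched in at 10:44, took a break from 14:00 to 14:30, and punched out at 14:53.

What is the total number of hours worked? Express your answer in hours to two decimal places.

Mon: 05:59–17:42 = 11 h 43 min; less 45 min break → 10 h 58 min
Tue: 09:20–19:48 = 10 h 28 min
Wed: 05:53–15:09 = 9 h 16 min; less 30 min break → 8 h 46 min
Thu: 10:44–14:53 = 4 h 9 min; less 30 min break → 3 h 39 min
Total: 10 h 58 min + 10 h 28 min + 8 h 46 min + 3 h 39 min = 33 h 51 min.

33.85 hours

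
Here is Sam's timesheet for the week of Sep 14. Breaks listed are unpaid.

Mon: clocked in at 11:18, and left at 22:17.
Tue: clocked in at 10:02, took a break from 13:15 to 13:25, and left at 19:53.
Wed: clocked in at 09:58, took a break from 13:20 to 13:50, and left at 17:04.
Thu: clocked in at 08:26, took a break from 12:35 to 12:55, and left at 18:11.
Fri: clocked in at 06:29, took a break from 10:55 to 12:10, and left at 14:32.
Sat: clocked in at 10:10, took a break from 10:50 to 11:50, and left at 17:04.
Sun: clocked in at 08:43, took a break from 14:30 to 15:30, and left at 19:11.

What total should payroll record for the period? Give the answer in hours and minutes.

Mon: 11:18–22:17 = 10 h 59 min
Tue: 10:02–19:53 = 9 h 51 min; less 10 min break → 9 h 41 min
Wed: 09:58–17:04 = 7 h 6 min; less 30 min break → 6 h 36 min
Thu: 08:26–18:11 = 9 h 45 min; less 20 min break → 9 h 25 min
Fri: 06:29–14:32 = 8 h 3 min; less 75 min break → 6 h 48 min
Sat: 10:10–17:04 = 6 h 54 min; less 60 min break → 5 h 54 min
Sun: 08:43–19:11 = 10 h 28 min; less 60 min break → 9 h 28 min
Total: 10 h 59 min + 9 h 41 min + 6 h 36 min + 9 h 25 min + 6 h 48 min + 5 h 54 min + 9 h 28 min = 58 h 51 min.

58 h 51 min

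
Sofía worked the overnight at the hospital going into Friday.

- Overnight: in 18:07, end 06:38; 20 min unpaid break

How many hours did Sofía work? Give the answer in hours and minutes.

12 h 11 min

Overnight: 18:07 → midnight = 5 h 53 min; midnight → 06:38 = 6 h 38 min; span 12 h 31 min; less 20 min break → 12 h 11 min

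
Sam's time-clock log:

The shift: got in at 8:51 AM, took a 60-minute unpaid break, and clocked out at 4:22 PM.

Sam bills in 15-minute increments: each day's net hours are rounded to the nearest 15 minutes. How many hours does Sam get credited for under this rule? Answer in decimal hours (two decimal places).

The shift: 8:51 AM–4:22 PM = 7 h 31 min − 60 min = 6 h 31 min → rounds to 6 h 30 min

6.50 hours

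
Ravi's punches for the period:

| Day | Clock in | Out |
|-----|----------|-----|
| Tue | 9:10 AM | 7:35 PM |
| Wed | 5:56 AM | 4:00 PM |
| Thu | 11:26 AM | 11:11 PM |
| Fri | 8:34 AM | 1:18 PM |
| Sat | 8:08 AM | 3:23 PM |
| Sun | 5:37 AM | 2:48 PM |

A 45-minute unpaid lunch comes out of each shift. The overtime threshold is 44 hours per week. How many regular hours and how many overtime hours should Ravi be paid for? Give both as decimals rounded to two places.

Regular 44.00 hours, overtime 4.90 hours

Tue: 9:10 AM–7:35 PM = 10 h 25 min; less 45 min break → 9 h 40 min
Wed: 5:56 AM–4:00 PM = 10 h 4 min; less 45 min break → 9 h 19 min
Thu: 11:26 AM–11:11 PM = 11 h 45 min; less 45 min break → 11 h 0 min
Fri: 8:34 AM–1:18 PM = 4 h 44 min; less 45 min break → 3 h 59 min
Sat: 8:08 AM–3:23 PM = 7 h 15 min; less 45 min break → 6 h 30 min
Sun: 5:37 AM–2:48 PM = 9 h 11 min; less 45 min break → 8 h 26 min
Total worked: 48 h 54 min = 48.90 h.
Threshold 44 h → overtime 4 h 54 min, regular 44 h 0 min.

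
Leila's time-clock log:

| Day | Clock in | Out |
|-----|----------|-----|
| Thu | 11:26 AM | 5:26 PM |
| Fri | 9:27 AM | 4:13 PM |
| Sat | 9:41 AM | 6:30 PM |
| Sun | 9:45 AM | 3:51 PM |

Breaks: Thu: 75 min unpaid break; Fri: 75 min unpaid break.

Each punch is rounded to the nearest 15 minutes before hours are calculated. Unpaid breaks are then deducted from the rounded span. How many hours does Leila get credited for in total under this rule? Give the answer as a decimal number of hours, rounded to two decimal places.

Thu: in 11:26 AM→11:30 AM, out 5:26 PM→5:30 PM; 6 h 0 min − 75 min = 4 h 45 min
Fri: in 9:27 AM→9:30 AM, out 4:13 PM→4:15 PM; 6 h 45 min − 75 min = 5 h 30 min
Sat: in 9:41 AM→9:45 AM, out 6:30 PM→6:30 PM; 8 h 45 min
Sun: in 9:45 AM→9:45 AM, out 3:51 PM→3:45 PM; 6 h 0 min
Total credited: 25 h 0 min.

25.00 hours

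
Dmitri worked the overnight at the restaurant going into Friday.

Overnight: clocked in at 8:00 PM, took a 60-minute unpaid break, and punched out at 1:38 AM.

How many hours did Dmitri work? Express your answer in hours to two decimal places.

4.63 hours

Overnight: 8:00 PM → midnight = 4 h 0 min; midnight → 1:38 AM = 1 h 38 min; span 5 h 38 min; less 60 min break → 4 h 38 min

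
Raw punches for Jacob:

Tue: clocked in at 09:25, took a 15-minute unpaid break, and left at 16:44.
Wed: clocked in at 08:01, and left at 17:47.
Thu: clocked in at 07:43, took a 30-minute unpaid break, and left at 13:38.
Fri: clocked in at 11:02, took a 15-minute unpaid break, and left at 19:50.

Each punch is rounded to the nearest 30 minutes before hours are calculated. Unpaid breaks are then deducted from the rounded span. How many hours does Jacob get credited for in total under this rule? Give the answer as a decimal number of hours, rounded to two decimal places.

31.00 hours

Tue: in 09:25→09:30, out 16:44→16:30; 7 h 0 min − 15 min = 6 h 45 min
Wed: in 08:01→08:00, out 17:47→18:00; 10 h 0 min
Thu: in 07:43→07:30, out 13:38→13:30; 6 h 0 min − 30 min = 5 h 30 min
Fri: in 11:02→11:00, out 19:50→20:00; 9 h 0 min − 15 min = 8 h 45 min
Total credited: 31 h 0 min.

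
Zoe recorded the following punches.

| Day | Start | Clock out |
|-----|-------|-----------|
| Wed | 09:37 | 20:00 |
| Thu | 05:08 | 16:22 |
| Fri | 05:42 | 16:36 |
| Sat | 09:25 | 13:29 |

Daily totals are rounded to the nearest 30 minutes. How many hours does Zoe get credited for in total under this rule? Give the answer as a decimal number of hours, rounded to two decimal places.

Wed: 09:37–20:00 = 10 h 23 min → rounds to 10 h 30 min
Thu: 05:08–16:22 = 11 h 14 min → rounds to 11 h 0 min
Fri: 05:42–16:36 = 10 h 54 min → rounds to 11 h 0 min
Sat: 09:25–13:29 = 4 h 4 min → rounds to 4 h 0 min
Total credited: 36 h 30 min.

36.50 hours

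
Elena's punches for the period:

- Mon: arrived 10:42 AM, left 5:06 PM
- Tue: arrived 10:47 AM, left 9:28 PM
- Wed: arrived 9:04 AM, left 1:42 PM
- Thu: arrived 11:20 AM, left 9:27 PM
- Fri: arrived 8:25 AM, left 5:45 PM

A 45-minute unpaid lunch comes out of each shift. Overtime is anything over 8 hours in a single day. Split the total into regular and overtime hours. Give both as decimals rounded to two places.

Mon: 10:42 AM–5:06 PM = 6 h 24 min; less 45 min break → 5 h 39 min
Tue: 10:47 AM–9:28 PM = 10 h 41 min; less 45 min break → 9 h 56 min
Wed: 9:04 AM–1:42 PM = 4 h 38 min; less 45 min break → 3 h 53 min
Thu: 11:20 AM–9:27 PM = 10 h 7 min; less 45 min break → 9 h 22 min
Fri: 8:25 AM–5:45 PM = 9 h 20 min; less 45 min break → 8 h 35 min
Mon reg 5 h 39 min / OT 0 h 0 min; Tue reg 8 h 0 min / OT 1 h 56 min; Wed reg 3 h 53 min / OT 0 h 0 min; Thu reg 8 h 0 min / OT 1 h 22 min; Fri reg 8 h 0 min / OT 0 h 35 min.
Totals: regular 33 h 32 min, overtime 3 h 53 min.

Regular 33.53 hours, overtime 3.88 hours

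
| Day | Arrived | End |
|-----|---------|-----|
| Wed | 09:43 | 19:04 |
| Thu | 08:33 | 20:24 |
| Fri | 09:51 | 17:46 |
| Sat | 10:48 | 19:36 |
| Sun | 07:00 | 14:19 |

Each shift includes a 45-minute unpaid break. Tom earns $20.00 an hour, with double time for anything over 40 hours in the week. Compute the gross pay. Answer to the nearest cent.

Wed: 09:43–19:04 = 9 h 21 min; less 45 min break → 8 h 36 min
Thu: 08:33–20:24 = 11 h 51 min; less 45 min break → 11 h 6 min
Fri: 09:51–17:46 = 7 h 55 min; less 45 min break → 7 h 10 min
Sat: 10:48–19:36 = 8 h 48 min; less 45 min break → 8 h 3 min
Sun: 07:00–14:19 = 7 h 19 min; less 45 min break → 6 h 34 min
Total worked: 41 h 29 min = 2489 min.
Regular 40 h 0 min = 2400 min at $20.00/h; overtime 1 h 29 min = 89 min at $40.00/h.
Pay = (2400 × $20.00 + 89 × $40.00) ÷ 60 = $859.33.

$859.33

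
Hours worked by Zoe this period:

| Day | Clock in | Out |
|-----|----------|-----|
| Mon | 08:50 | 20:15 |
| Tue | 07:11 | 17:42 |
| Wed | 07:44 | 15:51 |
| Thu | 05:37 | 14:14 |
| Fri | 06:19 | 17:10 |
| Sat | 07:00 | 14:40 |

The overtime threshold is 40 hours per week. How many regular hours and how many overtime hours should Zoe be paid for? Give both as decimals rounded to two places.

Mon: 08:50–20:15 = 11 h 25 min
Tue: 07:11–17:42 = 10 h 31 min
Wed: 07:44–15:51 = 8 h 7 min
Thu: 05:37–14:14 = 8 h 37 min
Fri: 06:19–17:10 = 10 h 51 min
Sat: 07:00–14:40 = 7 h 40 min
Total worked: 57 h 11 min = 57.18 h.
Threshold 40 h → overtime 17 h 11 min, regular 40 h 0 min.

Regular 40.00 hours, overtime 17.18 hours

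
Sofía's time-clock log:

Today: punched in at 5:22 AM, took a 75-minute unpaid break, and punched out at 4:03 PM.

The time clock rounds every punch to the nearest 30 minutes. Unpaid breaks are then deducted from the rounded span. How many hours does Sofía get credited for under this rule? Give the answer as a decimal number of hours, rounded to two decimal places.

Today: in 5:22 AM→5:30 AM, out 4:03 PM→4:00 PM; 10 h 30 min − 75 min = 9 h 15 min

9.25 hours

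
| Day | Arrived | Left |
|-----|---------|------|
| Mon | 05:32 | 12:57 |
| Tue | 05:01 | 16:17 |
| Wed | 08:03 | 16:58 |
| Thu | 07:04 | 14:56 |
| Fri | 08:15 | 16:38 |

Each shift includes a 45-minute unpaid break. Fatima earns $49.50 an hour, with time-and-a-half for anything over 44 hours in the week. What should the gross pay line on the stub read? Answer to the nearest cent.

$1984.95

Mon: 05:32–12:57 = 7 h 25 min; less 45 min break → 6 h 40 min
Tue: 05:01–16:17 = 11 h 16 min; less 45 min break → 10 h 31 min
Wed: 08:03–16:58 = 8 h 55 min; less 45 min break → 8 h 10 min
Thu: 07:04–14:56 = 7 h 52 min; less 45 min break → 7 h 7 min
Fri: 08:15–16:38 = 8 h 23 min; less 45 min break → 7 h 38 min
Total worked: 40 h 6 min = 2406 min.
Regular 40 h 6 min = 2406 min at $49.50/h; overtime 0 h 0 min = 0 min at $74.25/h.
Pay = (2406 × $49.50 + 0 × $74.25) ÷ 60 = $1984.95.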